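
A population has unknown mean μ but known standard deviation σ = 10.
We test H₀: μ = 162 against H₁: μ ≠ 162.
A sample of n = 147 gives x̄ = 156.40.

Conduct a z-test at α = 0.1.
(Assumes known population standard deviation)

Standard error: SE = σ/√n = 10/√147 = 0.8248
z-statistic: z = (x̄ - μ₀)/SE = (156.40 - 162)/0.8248 = -6.7895
Critical value: ±1.645
p-value < 0.0001
Decision: reject H₀

Answer: z = -6.7895, reject H₀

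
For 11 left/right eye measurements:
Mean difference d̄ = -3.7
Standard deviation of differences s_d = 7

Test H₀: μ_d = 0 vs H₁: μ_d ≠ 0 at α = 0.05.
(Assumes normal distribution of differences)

Answer: t = -1.7531, fail to reject H₀

Derivation:
df = n - 1 = 10
SE = s_d/√n = 7/√11 = 2.1106
t = d̄/SE = -3.7/2.1106 = -1.7531
Critical value: t_{0.025,10} = ±2.228
p-value ≈ 0.1101
Decision: fail to reject H₀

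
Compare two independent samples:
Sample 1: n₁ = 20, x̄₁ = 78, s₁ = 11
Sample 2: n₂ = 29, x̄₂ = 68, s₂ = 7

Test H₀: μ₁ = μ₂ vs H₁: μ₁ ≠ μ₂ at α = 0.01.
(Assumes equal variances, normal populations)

Answer: t = 3.8929, reject H₀

Derivation:
Pooled variance: s²_p = [19×11² + 28×7²]/(47) = 78.1064
s_p = 8.8378
SE = s_p×√(1/n₁ + 1/n₂) = 8.8378×√(1/20 + 1/29) = 2.5688
t = (x̄₁ - x̄₂)/SE = (78 - 68)/2.5688 = 3.8929
df = 47, t-critical = ±2.685
Decision: reject H₀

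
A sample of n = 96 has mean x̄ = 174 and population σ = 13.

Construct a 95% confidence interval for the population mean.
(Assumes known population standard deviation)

Answer: (171.3995, 176.6005)

Derivation:
Confidence level: 95%, α = 0.05
z_0.025 = 1.960
SE = σ/√n = 13/√96 = 1.3268
Margin of error = 1.960 × 1.3268 = 2.6005
CI: x̄ ± margin = 174 ± 2.6005
CI: (171.3995, 176.6005)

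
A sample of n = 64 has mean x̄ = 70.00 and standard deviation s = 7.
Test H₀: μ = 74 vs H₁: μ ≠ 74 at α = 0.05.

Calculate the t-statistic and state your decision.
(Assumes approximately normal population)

df = n - 1 = 63
SE = s/√n = 7/√64 = 0.8750
t = (x̄ - μ₀)/SE = (70.00 - 74)/0.8750 = -4.5714
Critical value: t_{0.025,63} = ±1.998
p-value < 0.0001
Decision: reject H₀

Answer: t = -4.5714, reject H₀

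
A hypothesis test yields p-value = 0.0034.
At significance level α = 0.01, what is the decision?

Compare p-value to α:
0.0034 < 0.01
Decision: reject H₀

Answer: reject H₀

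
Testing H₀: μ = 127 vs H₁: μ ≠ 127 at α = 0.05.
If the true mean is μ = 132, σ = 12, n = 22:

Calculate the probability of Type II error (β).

SE = σ/√n = 12/√22 = 2.5584
Critical values: μ₀ ± z_0.025×SE = 127 ± 1.960×2.5584
Acceptance region: (121.9855, 132.0145)
Under H₁ (μ = 132): z_high = (132.0145 - 132)/2.5584 = 0.0057, z_low = (121.9855 - 132)/2.5584 = -3.9144
β = P(not reject | H₁) = Φ(0.0057) - Φ(-3.9144) ≈ 0.5022

Answer: β ≈ 0.5022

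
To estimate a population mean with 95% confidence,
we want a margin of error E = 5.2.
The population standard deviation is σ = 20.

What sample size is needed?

z_0.025 = 1.960
n = (z×σ/E)² = (1.960×20/5.2)²
n = 56.8284
Round up: n = 57

Answer: n = 57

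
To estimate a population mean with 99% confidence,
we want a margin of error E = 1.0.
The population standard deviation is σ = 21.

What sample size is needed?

Answer: n = 2927

Derivation:
z_0.005 = 2.576
n = (z×σ/E)² = (2.576×21/1.0)²
n = 2926.3772
Round up: n = 2927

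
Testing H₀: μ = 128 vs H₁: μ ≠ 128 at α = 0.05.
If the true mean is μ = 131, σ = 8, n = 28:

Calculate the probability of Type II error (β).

Answer: β ≈ 0.4903

Derivation:
SE = σ/√n = 8/√28 = 1.5119
Critical values: μ₀ ± z_0.025×SE = 128 ± 1.960×1.5119
Acceptance region: (125.0367, 130.9633)
Under H₁ (μ = 131): z_high = (130.9633 - 131)/1.5119 = -0.0243, z_low = (125.0367 - 131)/1.5119 = -3.9442
β = P(not reject | H₁) = Φ(-0.0243) - Φ(-3.9442) ≈ 0.4903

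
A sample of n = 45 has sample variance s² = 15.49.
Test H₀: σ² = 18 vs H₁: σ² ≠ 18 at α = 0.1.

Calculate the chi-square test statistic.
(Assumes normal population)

Answer: χ² = 37.8644, fail to reject H₀

Derivation:
df = n - 1 = 44
χ² = (n-1)s²/σ₀² = 44×15.49/18 = 37.8644
Critical values: χ²_{0.95,44} = 29.787, χ²_{0.05,44} = 60.481
Rejection region: χ² < 29.787 or χ² > 60.481
Decision: fail to reject H₀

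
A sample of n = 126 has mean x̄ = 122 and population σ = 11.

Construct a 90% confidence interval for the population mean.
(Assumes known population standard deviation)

Confidence level: 90%, α = 0.1
z_0.05 = 1.645
SE = σ/√n = 11/√126 = 0.9800
Margin of error = 1.645 × 0.9800 = 1.6121
CI: x̄ ± margin = 122 ± 1.6121
CI: (120.3879, 123.6121)

Answer: (120.3879, 123.6121)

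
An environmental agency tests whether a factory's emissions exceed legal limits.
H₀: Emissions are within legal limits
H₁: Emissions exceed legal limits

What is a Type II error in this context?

Type I error: rejecting H₀ when it is actually true (false positive).
Type II error: failing to reject H₀ when H₁ is actually true (false negative).

Answer: Failing to cite a factory whose emissions actually exceed the limit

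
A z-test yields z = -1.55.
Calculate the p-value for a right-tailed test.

Answer: p-value ≈ 0.9394

Derivation:
For z = -1.55:
p = P(Z > -1.55) = 1 - Φ(-1.55) = 0.9394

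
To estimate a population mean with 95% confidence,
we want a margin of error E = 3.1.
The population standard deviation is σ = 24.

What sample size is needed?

Answer: n = 231

Derivation:
z_0.025 = 1.960
n = (z×σ/E)² = (1.960×24/3.1)²
n = 230.2561
Round up: n = 231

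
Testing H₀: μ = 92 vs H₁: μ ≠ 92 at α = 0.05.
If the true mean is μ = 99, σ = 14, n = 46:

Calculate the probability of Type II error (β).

SE = σ/√n = 14/√46 = 2.0642
Critical values: μ₀ ± z_0.025×SE = 92 ± 1.960×2.0642
Acceptance region: (87.9542, 96.0458)
Under H₁ (μ = 99): z_high = (96.0458 - 99)/2.0642 = -1.4312, z_low = (87.9542 - 99)/2.0642 = -5.3511
β = P(not reject | H₁) = Φ(-1.4312) - Φ(-5.3511) ≈ 0.0762

Answer: β ≈ 0.0762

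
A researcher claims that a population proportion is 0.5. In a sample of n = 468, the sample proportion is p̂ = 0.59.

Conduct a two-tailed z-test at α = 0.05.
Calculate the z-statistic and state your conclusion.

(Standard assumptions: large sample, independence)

H₀: p = 0.5, H₁: p ≠ 0.5
Standard error: SE = √(p₀(1-p₀)/n) = √(0.5×0.5/468) = 0.023113
z-statistic: z = (p̂ - p₀)/SE = (0.59 - 0.5)/0.023113 = 3.8939
Critical value: z_0.025 = ±1.960
p-value = 0.0001
Decision: reject H₀ at α = 0.05

Answer: z = 3.8939, reject H₀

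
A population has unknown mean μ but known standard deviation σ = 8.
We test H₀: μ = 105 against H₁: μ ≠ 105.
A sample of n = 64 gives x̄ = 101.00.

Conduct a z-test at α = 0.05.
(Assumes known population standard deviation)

Standard error: SE = σ/√n = 8/√64 = 1.0000
z-statistic: z = (x̄ - μ₀)/SE = (101.00 - 105)/1.0000 = -4.0000
Critical value: ±1.960
p-value = 0.0001
Decision: reject H₀

Answer: z = -4.0000, reject H₀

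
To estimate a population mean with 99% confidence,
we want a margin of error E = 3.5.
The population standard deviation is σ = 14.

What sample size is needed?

Answer: n = 107

Derivation:
z_0.005 = 2.576
n = (z×σ/E)² = (2.576×14/3.5)²
n = 106.1724
Round up: n = 107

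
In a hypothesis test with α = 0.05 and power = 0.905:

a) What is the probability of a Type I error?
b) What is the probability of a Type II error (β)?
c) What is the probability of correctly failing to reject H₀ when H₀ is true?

a) Type I error probability = α = 0.05
b) Power = P(reject H₀ | H₁ true) = 1 - β = 0.905, so Type II error probability = β = 1 - Power = 0.095
c) P(fail to reject H₀ | H₀ true) = 1 - α = 0.95

Answer: a) 0.05, b) 0.095, c) 0.95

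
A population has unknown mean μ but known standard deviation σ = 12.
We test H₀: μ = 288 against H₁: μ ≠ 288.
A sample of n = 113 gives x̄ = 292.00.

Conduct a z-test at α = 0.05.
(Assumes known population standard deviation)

Standard error: SE = σ/√n = 12/√113 = 1.1289
z-statistic: z = (x̄ - μ₀)/SE = (292.00 - 288)/1.1289 = 3.5433
Critical value: ±1.960
p-value = 0.0004
Decision: reject H₀

Answer: z = 3.5433, reject H₀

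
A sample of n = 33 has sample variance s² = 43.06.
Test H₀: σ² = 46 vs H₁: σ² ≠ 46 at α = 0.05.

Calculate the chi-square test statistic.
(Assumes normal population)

df = n - 1 = 32
χ² = (n-1)s²/σ₀² = 32×43.06/46 = 29.9548
Critical values: χ²_{0.975,32} = 18.291, χ²_{0.025,32} = 49.480
Rejection region: χ² < 18.291 or χ² > 49.480
Decision: fail to reject H₀

Answer: χ² = 29.9548, fail to reject H₀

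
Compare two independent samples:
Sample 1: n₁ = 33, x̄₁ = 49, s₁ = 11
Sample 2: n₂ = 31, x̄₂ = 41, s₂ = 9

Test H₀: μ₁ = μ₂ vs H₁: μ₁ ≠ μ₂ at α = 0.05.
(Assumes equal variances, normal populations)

Answer: t = 3.1725, reject H₀

Derivation:
Pooled variance: s²_p = [32×11² + 30×9²]/(62) = 101.6452
s_p = 10.0819
SE = s_p×√(1/n₁ + 1/n₂) = 10.0819×√(1/33 + 1/31) = 2.5217
t = (x̄₁ - x̄₂)/SE = (49 - 41)/2.5217 = 3.1725
df = 62, t-critical = ±1.999
Decision: reject H₀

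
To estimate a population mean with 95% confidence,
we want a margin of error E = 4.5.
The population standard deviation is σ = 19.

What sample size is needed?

Answer: n = 69

Derivation:
z_0.025 = 1.960
n = (z×σ/E)² = (1.960×19/4.5)²
n = 68.4848
Round up: n = 69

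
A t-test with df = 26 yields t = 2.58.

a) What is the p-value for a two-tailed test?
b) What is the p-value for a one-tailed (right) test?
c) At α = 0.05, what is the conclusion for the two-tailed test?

Using t-distribution with df = 26:
a) Two-tailed: p = 2×P(T > 2.58) = 0.0159
b) One-tailed: p = P(T > 2.58) = 0.0079
c) 0.0159 < 0.05, reject H₀

Answer: a) 0.0159, b) 0.0079, c) reject H₀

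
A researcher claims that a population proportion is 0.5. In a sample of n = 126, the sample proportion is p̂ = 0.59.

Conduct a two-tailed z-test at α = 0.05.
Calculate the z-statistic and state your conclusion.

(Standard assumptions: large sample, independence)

H₀: p = 0.5, H₁: p ≠ 0.5
Standard error: SE = √(p₀(1-p₀)/n) = √(0.5×0.5/126) = 0.044544
z-statistic: z = (p̂ - p₀)/SE = (0.59 - 0.5)/0.044544 = 2.0205
Critical value: z_0.025 = ±1.960
p-value = 0.0433
Decision: reject H₀ at α = 0.05

Answer: z = 2.0205, reject H₀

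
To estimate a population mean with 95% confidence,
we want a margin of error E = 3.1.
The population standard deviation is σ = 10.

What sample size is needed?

z_0.025 = 1.960
n = (z×σ/E)² = (1.960×10/3.1)²
n = 39.9750
Round up: n = 40

Answer: n = 40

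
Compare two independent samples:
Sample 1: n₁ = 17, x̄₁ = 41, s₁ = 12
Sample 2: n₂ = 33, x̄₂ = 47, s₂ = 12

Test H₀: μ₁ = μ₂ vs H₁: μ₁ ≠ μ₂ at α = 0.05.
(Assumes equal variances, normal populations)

Pooled variance: s²_p = [16×12² + 32×12²]/(48) = 144.0000
s_p = 12.0000
SE = s_p×√(1/n₁ + 1/n₂) = 12.0000×√(1/17 + 1/33) = 3.5825
t = (x̄₁ - x̄₂)/SE = (41 - 47)/3.5825 = -1.6748
df = 48, t-critical = ±2.011
Decision: fail to reject H₀

Answer: t = -1.6748, fail to reject H₀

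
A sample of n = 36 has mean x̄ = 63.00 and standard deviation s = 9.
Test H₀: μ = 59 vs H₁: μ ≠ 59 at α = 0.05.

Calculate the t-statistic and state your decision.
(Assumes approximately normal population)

Answer: t = 2.6667, reject H₀

Derivation:
df = n - 1 = 35
SE = s/√n = 9/√36 = 1.5000
t = (x̄ - μ₀)/SE = (63.00 - 59)/1.5000 = 2.6667
Critical value: t_{0.025,35} = ±2.030
p-value ≈ 0.0115
Decision: reject H₀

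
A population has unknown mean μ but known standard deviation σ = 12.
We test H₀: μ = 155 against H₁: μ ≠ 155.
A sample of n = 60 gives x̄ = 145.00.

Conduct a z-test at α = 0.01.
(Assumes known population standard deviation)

Answer: z = -6.4549, reject H₀

Derivation:
Standard error: SE = σ/√n = 12/√60 = 1.5492
z-statistic: z = (x̄ - μ₀)/SE = (145.00 - 155)/1.5492 = -6.4549
Critical value: ±2.576
p-value < 0.0001
Decision: reject H₀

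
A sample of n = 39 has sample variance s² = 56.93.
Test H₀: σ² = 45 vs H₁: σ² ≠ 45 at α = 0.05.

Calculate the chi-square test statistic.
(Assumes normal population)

Answer: χ² = 48.0742, fail to reject H₀

Derivation:
df = n - 1 = 38
χ² = (n-1)s²/σ₀² = 38×56.93/45 = 48.0742
Critical values: χ²_{0.975,38} = 22.878, χ²_{0.025,38} = 56.896
Rejection region: χ² < 22.878 or χ² > 56.896
Decision: fail to reject H₀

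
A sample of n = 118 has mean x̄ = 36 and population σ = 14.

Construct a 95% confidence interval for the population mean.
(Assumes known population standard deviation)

Confidence level: 95%, α = 0.05
z_0.025 = 1.960
SE = σ/√n = 14/√118 = 1.2888
Margin of error = 1.960 × 1.2888 = 2.5260
CI: x̄ ± margin = 36 ± 2.5260
CI: (33.4740, 38.5260)

Answer: (33.4740, 38.5260)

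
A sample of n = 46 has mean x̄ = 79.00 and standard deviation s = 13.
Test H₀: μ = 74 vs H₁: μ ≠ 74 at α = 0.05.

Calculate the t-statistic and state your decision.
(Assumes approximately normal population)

Answer: t = 2.6087, reject H₀

Derivation:
df = n - 1 = 45
SE = s/√n = 13/√46 = 1.9167
t = (x̄ - μ₀)/SE = (79.00 - 74)/1.9167 = 2.6087
Critical value: t_{0.025,45} = ±2.014
p-value ≈ 0.0123
Decision: reject H₀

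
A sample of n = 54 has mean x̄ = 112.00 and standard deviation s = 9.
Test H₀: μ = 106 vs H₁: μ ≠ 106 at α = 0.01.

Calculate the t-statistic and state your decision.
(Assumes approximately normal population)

df = n - 1 = 53
SE = s/√n = 9/√54 = 1.2247
t = (x̄ - μ₀)/SE = (112.00 - 106)/1.2247 = 4.8992
Critical value: t_{0.005,53} = ±2.672
p-value < 0.0001
Decision: reject H₀

Answer: t = 4.8992, reject H₀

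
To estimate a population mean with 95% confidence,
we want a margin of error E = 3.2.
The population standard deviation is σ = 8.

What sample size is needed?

z_0.025 = 1.960
n = (z×σ/E)² = (1.960×8/3.2)²
n = 24.0100
Round up: n = 25

Answer: n = 25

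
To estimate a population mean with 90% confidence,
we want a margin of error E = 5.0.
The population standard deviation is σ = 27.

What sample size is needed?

Answer: n = 79

Derivation:
z_0.05 = 1.645
n = (z×σ/E)² = (1.645×27/5.0)²
n = 78.9077
Round up: n = 79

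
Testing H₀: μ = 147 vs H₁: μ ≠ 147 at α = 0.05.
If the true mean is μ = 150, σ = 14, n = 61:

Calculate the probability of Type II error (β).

Answer: β ≈ 0.6126

Derivation:
SE = σ/√n = 14/√61 = 1.7925
Critical values: μ₀ ± z_0.025×SE = 147 ± 1.960×1.7925
Acceptance region: (143.4867, 150.5133)
Under H₁ (μ = 150): z_high = (150.5133 - 150)/1.7925 = 0.2864, z_low = (143.4867 - 150)/1.7925 = -3.6336
β = P(not reject | H₁) = Φ(0.2864) - Φ(-3.6336) ≈ 0.6126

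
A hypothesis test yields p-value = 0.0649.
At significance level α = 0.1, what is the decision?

Compare p-value to α:
0.0649 < 0.1
Decision: reject H₀

Answer: reject H₀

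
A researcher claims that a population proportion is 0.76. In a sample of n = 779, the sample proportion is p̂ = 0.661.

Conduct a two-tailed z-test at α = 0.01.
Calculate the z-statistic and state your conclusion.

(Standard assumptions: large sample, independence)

Answer: z = -6.4697, reject H₀

Derivation:
H₀: p = 0.76, H₁: p ≠ 0.76
Standard error: SE = √(p₀(1-p₀)/n) = √(0.76×0.24/779) = 0.015302
z-statistic: z = (p̂ - p₀)/SE = (0.661 - 0.76)/0.015302 = -6.4697
Critical value: z_0.005 = ±2.576
p-value < 0.0001
Decision: reject H₀ at α = 0.01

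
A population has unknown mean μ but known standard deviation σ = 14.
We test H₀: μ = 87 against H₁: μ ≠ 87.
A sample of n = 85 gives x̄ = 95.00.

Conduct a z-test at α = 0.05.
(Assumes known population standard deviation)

Answer: z = 5.2684, reject H₀

Derivation:
Standard error: SE = σ/√n = 14/√85 = 1.5185
z-statistic: z = (x̄ - μ₀)/SE = (95.00 - 87)/1.5185 = 5.2684
Critical value: ±1.960
p-value < 0.0001
Decision: reject H₀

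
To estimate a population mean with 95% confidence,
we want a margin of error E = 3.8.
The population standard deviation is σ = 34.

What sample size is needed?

Answer: n = 308

Derivation:
z_0.025 = 1.960
n = (z×σ/E)² = (1.960×34/3.8)²
n = 307.5408
Round up: n = 308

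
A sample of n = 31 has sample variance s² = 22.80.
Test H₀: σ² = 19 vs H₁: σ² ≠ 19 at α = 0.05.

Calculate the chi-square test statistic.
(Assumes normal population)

df = n - 1 = 30
χ² = (n-1)s²/σ₀² = 30×22.80/19 = 36.0000
Critical values: χ²_{0.975,30} = 16.791, χ²_{0.025,30} = 46.979
Rejection region: χ² < 16.791 or χ² > 46.979
Decision: fail to reject H₀

Answer: χ² = 36.0000, fail to reject H₀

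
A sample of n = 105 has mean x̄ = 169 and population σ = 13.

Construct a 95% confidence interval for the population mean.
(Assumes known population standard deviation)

Answer: (166.5133, 171.4867)

Derivation:
Confidence level: 95%, α = 0.05
z_0.025 = 1.960
SE = σ/√n = 13/√105 = 1.2687
Margin of error = 1.960 × 1.2687 = 2.4867
CI: x̄ ± margin = 169 ± 2.4867
CI: (166.5133, 171.4867)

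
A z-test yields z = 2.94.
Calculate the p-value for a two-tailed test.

Answer: p-value ≈ 0.0033

Derivation:
For z = 2.94:
p = 2×P(Z > |2.94|) = 2×(1 - Φ(2.94)) = 0.0033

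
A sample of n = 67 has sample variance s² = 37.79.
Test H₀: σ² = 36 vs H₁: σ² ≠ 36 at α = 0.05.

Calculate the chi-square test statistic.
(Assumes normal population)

df = n - 1 = 66
χ² = (n-1)s²/σ₀² = 66×37.79/36 = 69.2817
Critical values: χ²_{0.975,66} = 45.431, χ²_{0.025,66} = 90.349
Rejection region: χ² < 45.431 or χ² > 90.349
Decision: fail to reject H₀

Answer: χ² = 69.2817, fail to reject H₀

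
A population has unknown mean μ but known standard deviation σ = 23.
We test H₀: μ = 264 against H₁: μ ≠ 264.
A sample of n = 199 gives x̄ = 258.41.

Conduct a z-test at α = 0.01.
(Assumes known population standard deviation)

Standard error: SE = σ/√n = 23/√199 = 1.6304
z-statistic: z = (x̄ - μ₀)/SE = (258.41 - 264)/1.6304 = -3.4286
Critical value: ±2.576
p-value = 0.0006
Decision: reject H₀

Answer: z = -3.4286, reject H₀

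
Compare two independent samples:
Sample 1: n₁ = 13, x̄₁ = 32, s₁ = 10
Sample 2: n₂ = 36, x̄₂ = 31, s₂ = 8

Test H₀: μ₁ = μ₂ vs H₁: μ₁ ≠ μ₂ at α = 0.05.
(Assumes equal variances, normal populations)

Pooled variance: s²_p = [12×10² + 35×8²]/(47) = 73.1915
s_p = 8.5552
SE = s_p×√(1/n₁ + 1/n₂) = 8.5552×√(1/13 + 1/36) = 2.7682
t = (x̄₁ - x̄₂)/SE = (32 - 31)/2.7682 = 0.3612
df = 47, t-critical = ±2.012
Decision: fail to reject H₀

Answer: t = 0.3612, fail to reject H₀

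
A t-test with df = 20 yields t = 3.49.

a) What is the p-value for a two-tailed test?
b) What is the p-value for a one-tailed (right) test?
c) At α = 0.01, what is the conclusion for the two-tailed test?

Answer: a) 0.0023, b) 0.0012, c) reject H₀

Derivation:
Using t-distribution with df = 20:
a) Two-tailed: p = 2×P(T > 3.49) = 0.0023
b) One-tailed: p = P(T > 3.49) = 0.0012
c) 0.0023 < 0.01, reject H₀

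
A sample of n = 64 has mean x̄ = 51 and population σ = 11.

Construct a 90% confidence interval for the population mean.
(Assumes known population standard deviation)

Confidence level: 90%, α = 0.1
z_0.05 = 1.645
SE = σ/√n = 11/√64 = 1.3750
Margin of error = 1.645 × 1.3750 = 2.2619
CI: x̄ ± margin = 51 ± 2.2619
CI: (48.7381, 53.2619)

Answer: (48.7381, 53.2619)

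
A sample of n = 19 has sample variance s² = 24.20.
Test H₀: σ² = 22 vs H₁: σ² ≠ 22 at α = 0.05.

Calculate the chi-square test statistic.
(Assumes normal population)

Answer: χ² = 19.8000, fail to reject H₀

Derivation:
df = n - 1 = 18
χ² = (n-1)s²/σ₀² = 18×24.20/22 = 19.8000
Critical values: χ²_{0.975,18} = 8.231, χ²_{0.025,18} = 31.526
Rejection region: χ² < 8.231 or χ² > 31.526
Decision: fail to reject H₀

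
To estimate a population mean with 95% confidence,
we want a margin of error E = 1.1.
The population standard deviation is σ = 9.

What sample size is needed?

z_0.025 = 1.960
n = (z×σ/E)² = (1.960×9/1.1)²
n = 257.1650
Round up: n = 258

Answer: n = 258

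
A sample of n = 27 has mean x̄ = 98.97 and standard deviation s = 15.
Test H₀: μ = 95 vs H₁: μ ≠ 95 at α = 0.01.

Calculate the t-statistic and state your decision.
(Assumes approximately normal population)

df = n - 1 = 26
SE = s/√n = 15/√27 = 2.8868
t = (x̄ - μ₀)/SE = (98.97 - 95)/2.8868 = 1.3752
Critical value: t_{0.005,26} = ±2.779
p-value ≈ 0.1808
Decision: fail to reject H₀

Answer: t = 1.3752, fail to reject H₀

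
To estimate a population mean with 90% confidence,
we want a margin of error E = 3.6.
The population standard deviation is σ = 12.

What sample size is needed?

z_0.05 = 1.645
n = (z×σ/E)² = (1.645×12/3.6)²
n = 30.0669
Round up: n = 31

Answer: n = 31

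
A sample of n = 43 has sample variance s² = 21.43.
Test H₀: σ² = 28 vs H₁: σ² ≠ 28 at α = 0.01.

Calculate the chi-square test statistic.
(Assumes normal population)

Answer: χ² = 32.1450, fail to reject H₀

Derivation:
df = n - 1 = 42
χ² = (n-1)s²/σ₀² = 42×21.43/28 = 32.1450
Critical values: χ²_{0.995,42} = 22.138, χ²_{0.005,42} = 69.336
Rejection region: χ² < 22.138 or χ² > 69.336
Decision: fail to reject H₀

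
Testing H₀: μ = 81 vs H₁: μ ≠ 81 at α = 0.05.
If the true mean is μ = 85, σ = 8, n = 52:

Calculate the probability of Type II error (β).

Answer: β ≈ 0.0499

Derivation:
SE = σ/√n = 8/√52 = 1.1094
Critical values: μ₀ ± z_0.025×SE = 81 ± 1.960×1.1094
Acceptance region: (78.8256, 83.1744)
Under H₁ (μ = 85): z_high = (83.1744 - 85)/1.1094 = -1.6456, z_low = (78.8256 - 85)/1.1094 = -5.5655
β = P(not reject | H₁) = Φ(-1.6456) - Φ(-5.5655) ≈ 0.0499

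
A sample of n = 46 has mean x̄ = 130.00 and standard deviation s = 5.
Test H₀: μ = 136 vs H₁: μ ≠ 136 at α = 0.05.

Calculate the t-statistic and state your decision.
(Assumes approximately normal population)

df = n - 1 = 45
SE = s/√n = 5/√46 = 0.7372
t = (x̄ - μ₀)/SE = (130.00 - 136)/0.7372 = -8.1389
Critical value: t_{0.025,45} = ±2.014
p-value < 0.0001
Decision: reject H₀

Answer: t = -8.1389, reject H₀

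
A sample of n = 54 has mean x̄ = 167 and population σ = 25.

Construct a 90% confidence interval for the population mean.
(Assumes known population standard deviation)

Confidence level: 90%, α = 0.1
z_0.05 = 1.645
SE = σ/√n = 25/√54 = 3.4021
Margin of error = 1.645 × 3.4021 = 5.5965
CI: x̄ ± margin = 167 ± 5.5965
CI: (161.4035, 172.5965)

Answer: (161.4035, 172.5965)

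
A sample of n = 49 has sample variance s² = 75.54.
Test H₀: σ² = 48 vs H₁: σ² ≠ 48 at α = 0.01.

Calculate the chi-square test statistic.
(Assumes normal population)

df = n - 1 = 48
χ² = (n-1)s²/σ₀² = 48×75.54/48 = 75.5400
Critical values: χ²_{0.995,48} = 26.511, χ²_{0.005,48} = 76.969
Rejection region: χ² < 26.511 or χ² > 76.969
Decision: fail to reject H₀

Answer: χ² = 75.5400, fail to reject H₀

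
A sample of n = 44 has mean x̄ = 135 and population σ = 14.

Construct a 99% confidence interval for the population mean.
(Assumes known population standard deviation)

Confidence level: 99%, α = 0.01
z_0.005 = 2.576
SE = σ/√n = 14/√44 = 2.1106
Margin of error = 2.576 × 2.1106 = 5.4369
CI: x̄ ± margin = 135 ± 5.4369
CI: (129.5631, 140.4369)

Answer: (129.5631, 140.4369)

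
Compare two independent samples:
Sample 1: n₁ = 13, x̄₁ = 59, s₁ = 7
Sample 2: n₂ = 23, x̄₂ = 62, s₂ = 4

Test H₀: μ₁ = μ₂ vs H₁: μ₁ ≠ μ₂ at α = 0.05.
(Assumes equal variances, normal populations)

Pooled variance: s²_p = [12×7² + 22×4²]/(34) = 27.6471
s_p = 5.2581
SE = s_p×√(1/n₁ + 1/n₂) = 5.2581×√(1/13 + 1/23) = 1.8245
t = (x̄₁ - x̄₂)/SE = (59 - 62)/1.8245 = -1.6443
df = 34, t-critical = ±2.032
Decision: fail to reject H₀

Answer: t = -1.6443, fail to reject H₀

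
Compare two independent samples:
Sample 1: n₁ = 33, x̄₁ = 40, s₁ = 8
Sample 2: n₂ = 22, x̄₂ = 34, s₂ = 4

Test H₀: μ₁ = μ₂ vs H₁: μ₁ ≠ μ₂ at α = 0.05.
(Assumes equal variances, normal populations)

Answer: t = 3.2503, reject H₀

Derivation:
Pooled variance: s²_p = [32×8² + 21×4²]/(53) = 44.9811
s_p = 6.7068
SE = s_p×√(1/n₁ + 1/n₂) = 6.7068×√(1/33 + 1/22) = 1.8460
t = (x̄₁ - x̄₂)/SE = (40 - 34)/1.8460 = 3.2503
df = 53, t-critical = ±2.006
Decision: reject H₀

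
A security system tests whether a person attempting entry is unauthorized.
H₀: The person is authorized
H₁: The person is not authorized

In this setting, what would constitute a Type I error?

Answer: Denying entry to an authorized person

Derivation:
Type I error: rejecting H₀ when it is actually true (false positive).
Type II error: failing to reject H₀ when H₁ is actually true (false negative).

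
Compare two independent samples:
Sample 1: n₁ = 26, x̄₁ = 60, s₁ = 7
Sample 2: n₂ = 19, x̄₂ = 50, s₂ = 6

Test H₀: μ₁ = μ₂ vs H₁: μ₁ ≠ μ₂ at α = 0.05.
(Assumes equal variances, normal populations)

Pooled variance: s²_p = [25×7² + 18×6²]/(43) = 43.5581
s_p = 6.5999
SE = s_p×√(1/n₁ + 1/n₂) = 6.5999×√(1/26 + 1/19) = 1.9920
t = (x̄₁ - x̄₂)/SE = (60 - 50)/1.9920 = 5.0201
df = 43, t-critical = ±2.017
Decision: reject H₀

Answer: t = 5.0201, reject H₀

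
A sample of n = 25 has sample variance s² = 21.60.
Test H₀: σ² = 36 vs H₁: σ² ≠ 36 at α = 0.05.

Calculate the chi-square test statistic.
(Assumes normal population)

Answer: χ² = 14.4000, fail to reject H₀

Derivation:
df = n - 1 = 24
χ² = (n-1)s²/σ₀² = 24×21.60/36 = 14.4000
Critical values: χ²_{0.975,24} = 12.401, χ²_{0.025,24} = 39.364
Rejection region: χ² < 12.401 or χ² > 39.364
Decision: fail to reject H₀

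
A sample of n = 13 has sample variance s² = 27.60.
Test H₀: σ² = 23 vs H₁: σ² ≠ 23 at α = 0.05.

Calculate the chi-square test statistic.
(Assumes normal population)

Answer: χ² = 14.4000, fail to reject H₀

Derivation:
df = n - 1 = 12
χ² = (n-1)s²/σ₀² = 12×27.60/23 = 14.4000
Critical values: χ²_{0.975,12} = 4.404, χ²_{0.025,12} = 23.337
Rejection region: χ² < 4.404 or χ² > 23.337
Decision: fail to reject H₀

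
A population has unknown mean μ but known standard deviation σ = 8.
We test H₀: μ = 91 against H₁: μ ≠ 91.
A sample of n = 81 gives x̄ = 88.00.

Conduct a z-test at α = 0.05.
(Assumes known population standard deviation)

Standard error: SE = σ/√n = 8/√81 = 0.8889
z-statistic: z = (x̄ - μ₀)/SE = (88.00 - 91)/0.8889 = -3.3750
Critical value: ±1.960
p-value = 0.0007
Decision: reject H₀

Answer: z = -3.3750, reject H₀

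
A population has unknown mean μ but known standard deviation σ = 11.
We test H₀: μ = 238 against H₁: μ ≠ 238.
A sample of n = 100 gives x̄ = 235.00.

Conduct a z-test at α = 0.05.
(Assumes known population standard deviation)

Standard error: SE = σ/√n = 11/√100 = 1.1000
z-statistic: z = (x̄ - μ₀)/SE = (235.00 - 238)/1.1000 = -2.7273
Critical value: ±1.960
p-value = 0.0064
Decision: reject H₀

Answer: z = -2.7273, reject H₀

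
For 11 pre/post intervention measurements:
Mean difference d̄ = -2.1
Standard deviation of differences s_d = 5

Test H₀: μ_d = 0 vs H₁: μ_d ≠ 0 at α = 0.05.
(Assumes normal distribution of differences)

df = n - 1 = 10
SE = s_d/√n = 5/√11 = 1.5076
t = d̄/SE = -2.1/1.5076 = -1.3929
Critical value: t_{0.025,10} = ±2.228
p-value ≈ 0.1938
Decision: fail to reject H₀

Answer: t = -1.3929, fail to reject H₀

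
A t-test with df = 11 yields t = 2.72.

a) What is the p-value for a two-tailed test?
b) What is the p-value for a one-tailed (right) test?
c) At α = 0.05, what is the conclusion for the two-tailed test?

Answer: a) 0.0199, b) 0.0100, c) reject H₀

Derivation:
Using t-distribution with df = 11:
a) Two-tailed: p = 2×P(T > 2.72) = 0.0199
b) One-tailed: p = P(T > 2.72) = 0.0100
c) 0.0199 < 0.05, reject H₀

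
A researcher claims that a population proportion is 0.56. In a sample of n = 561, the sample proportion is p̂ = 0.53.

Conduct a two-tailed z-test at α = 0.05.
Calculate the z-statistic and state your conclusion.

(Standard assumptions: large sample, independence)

H₀: p = 0.56, H₁: p ≠ 0.56
Standard error: SE = √(p₀(1-p₀)/n) = √(0.56×0.44/561) = 0.020957
z-statistic: z = (p̂ - p₀)/SE = (0.53 - 0.56)/0.020957 = -1.4315
Critical value: z_0.025 = ±1.960
p-value = 0.1523
Decision: fail to reject H₀ at α = 0.05

Answer: z = -1.4315, fail to reject H₀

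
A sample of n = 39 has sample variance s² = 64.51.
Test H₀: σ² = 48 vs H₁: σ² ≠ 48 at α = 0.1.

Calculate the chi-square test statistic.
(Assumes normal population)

Answer: χ² = 51.0704, fail to reject H₀

Derivation:
df = n - 1 = 38
χ² = (n-1)s²/σ₀² = 38×64.51/48 = 51.0704
Critical values: χ²_{0.95,38} = 24.884, χ²_{0.05,38} = 53.384
Rejection region: χ² < 24.884 or χ² > 53.384
Decision: fail to reject H₀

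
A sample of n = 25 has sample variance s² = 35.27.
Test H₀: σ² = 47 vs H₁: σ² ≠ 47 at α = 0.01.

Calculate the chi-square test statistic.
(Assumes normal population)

Answer: χ² = 18.0102, fail to reject H₀

Derivation:
df = n - 1 = 24
χ² = (n-1)s²/σ₀² = 24×35.27/47 = 18.0102
Critical values: χ²_{0.995,24} = 9.886, χ²_{0.005,24} = 45.559
Rejection region: χ² < 9.886 or χ² > 45.559
Decision: fail to reject H₀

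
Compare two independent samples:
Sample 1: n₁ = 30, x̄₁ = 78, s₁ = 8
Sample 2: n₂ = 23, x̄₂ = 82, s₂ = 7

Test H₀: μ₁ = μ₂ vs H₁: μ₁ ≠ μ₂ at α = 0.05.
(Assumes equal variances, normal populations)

Answer: t = -1.9029, fail to reject H₀

Derivation:
Pooled variance: s²_p = [29×8² + 22×7²]/(51) = 57.5294
s_p = 7.5848
SE = s_p×√(1/n₁ + 1/n₂) = 7.5848×√(1/30 + 1/23) = 2.1021
t = (x̄₁ - x̄₂)/SE = (78 - 82)/2.1021 = -1.9029
df = 51, t-critical = ±2.008
Decision: fail to reject H₀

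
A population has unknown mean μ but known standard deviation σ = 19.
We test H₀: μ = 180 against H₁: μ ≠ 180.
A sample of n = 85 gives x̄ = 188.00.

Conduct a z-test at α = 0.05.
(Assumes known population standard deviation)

Standard error: SE = σ/√n = 19/√85 = 2.0608
z-statistic: z = (x̄ - μ₀)/SE = (188.00 - 180)/2.0608 = 3.8820
Critical value: ±1.960
p-value = 0.0001
Decision: reject H₀

Answer: z = 3.8820, reject H₀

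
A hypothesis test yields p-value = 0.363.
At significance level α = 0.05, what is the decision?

Answer: fail to reject H₀

Derivation:
Compare p-value to α:
0.363 ≥ 0.05
Decision: fail to reject H₀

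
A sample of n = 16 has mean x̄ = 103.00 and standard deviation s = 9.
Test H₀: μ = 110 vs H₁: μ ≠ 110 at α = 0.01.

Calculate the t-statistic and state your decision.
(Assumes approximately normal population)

df = n - 1 = 15
SE = s/√n = 9/√16 = 2.2500
t = (x̄ - μ₀)/SE = (103.00 - 110)/2.2500 = -3.1111
Critical value: t_{0.005,15} = ±2.947
p-value ≈ 0.0072
Decision: reject H₀

Answer: t = -3.1111, reject H₀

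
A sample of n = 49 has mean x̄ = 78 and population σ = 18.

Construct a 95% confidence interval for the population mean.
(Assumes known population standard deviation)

Confidence level: 95%, α = 0.05
z_0.025 = 1.960
SE = σ/√n = 18/√49 = 2.5714
Margin of error = 1.960 × 2.5714 = 5.0399
CI: x̄ ± margin = 78 ± 5.0399
CI: (72.9601, 83.0399)

Answer: (72.9601, 83.0399)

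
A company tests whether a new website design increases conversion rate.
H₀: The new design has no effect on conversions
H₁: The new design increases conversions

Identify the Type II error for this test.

Answer: Keeping the old design when the new one would have increased conversions

Derivation:
A Type I error (probability α) occurs when we reject a true H₀.
A Type II error (probability β) occurs when we fail to reject a false H₀.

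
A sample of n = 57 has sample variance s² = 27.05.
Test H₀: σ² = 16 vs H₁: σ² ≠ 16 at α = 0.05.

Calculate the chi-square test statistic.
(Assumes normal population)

Answer: χ² = 94.6750, reject H₀

Derivation:
df = n - 1 = 56
χ² = (n-1)s²/σ₀² = 56×27.05/16 = 94.6750
Critical values: χ²_{0.975,56} = 37.212, χ²_{0.025,56} = 78.567
Rejection region: χ² < 37.212 or χ² > 78.567
Decision: reject H₀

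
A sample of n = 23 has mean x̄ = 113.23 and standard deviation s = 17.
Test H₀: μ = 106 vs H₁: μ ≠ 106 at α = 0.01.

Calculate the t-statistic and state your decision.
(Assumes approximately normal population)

Answer: t = 2.0397, fail to reject H₀

Derivation:
df = n - 1 = 22
SE = s/√n = 17/√23 = 3.5447
t = (x̄ - μ₀)/SE = (113.23 - 106)/3.5447 = 2.0397
Critical value: t_{0.005,22} = ±2.819
p-value ≈ 0.0536
Decision: fail to reject H₀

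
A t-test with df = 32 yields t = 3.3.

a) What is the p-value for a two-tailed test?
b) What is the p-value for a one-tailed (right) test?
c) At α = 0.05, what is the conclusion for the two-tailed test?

Using t-distribution with df = 32:
a) Two-tailed: p = 2×P(T > 3.3) = 0.0024
b) One-tailed: p = P(T > 3.3) = 0.0012
c) 0.0024 < 0.05, reject H₀

Answer: a) 0.0024, b) 0.0012, c) reject H₀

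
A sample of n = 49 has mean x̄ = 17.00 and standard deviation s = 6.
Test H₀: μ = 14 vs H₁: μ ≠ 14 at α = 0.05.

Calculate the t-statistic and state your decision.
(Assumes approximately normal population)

Answer: t = 3.5002, reject H₀

Derivation:
df = n - 1 = 48
SE = s/√n = 6/√49 = 0.8571
t = (x̄ - μ₀)/SE = (17.00 - 14)/0.8571 = 3.5002
Critical value: t_{0.025,48} = ±2.011
p-value ≈ 0.0010
Decision: reject H₀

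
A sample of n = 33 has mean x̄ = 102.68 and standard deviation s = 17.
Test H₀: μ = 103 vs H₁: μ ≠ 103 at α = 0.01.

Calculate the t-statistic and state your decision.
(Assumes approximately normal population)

df = n - 1 = 32
SE = s/√n = 17/√33 = 2.9593
t = (x̄ - μ₀)/SE = (102.68 - 103)/2.9593 = -0.1081
Critical value: t_{0.005,32} = ±2.738
p-value ≈ 0.9146
Decision: fail to reject H₀

Answer: t = -0.1081, fail to reject H₀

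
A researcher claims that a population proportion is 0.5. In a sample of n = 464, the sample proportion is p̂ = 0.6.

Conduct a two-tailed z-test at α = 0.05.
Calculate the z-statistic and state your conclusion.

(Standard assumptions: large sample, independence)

H₀: p = 0.5, H₁: p ≠ 0.5
Standard error: SE = √(p₀(1-p₀)/n) = √(0.5×0.5/464) = 0.023212
z-statistic: z = (p̂ - p₀)/SE = (0.6 - 0.5)/0.023212 = 4.3081
Critical value: z_0.025 = ±1.960
p-value < 0.0001
Decision: reject H₀ at α = 0.05

Answer: z = 4.3081, reject H₀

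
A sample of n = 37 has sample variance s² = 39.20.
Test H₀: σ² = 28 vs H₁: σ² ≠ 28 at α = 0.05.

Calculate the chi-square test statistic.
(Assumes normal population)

df = n - 1 = 36
χ² = (n-1)s²/σ₀² = 36×39.20/28 = 50.4000
Critical values: χ²_{0.975,36} = 21.336, χ²_{0.025,36} = 54.437
Rejection region: χ² < 21.336 or χ² > 54.437
Decision: fail to reject H₀

Answer: χ² = 50.4000, fail to reject H₀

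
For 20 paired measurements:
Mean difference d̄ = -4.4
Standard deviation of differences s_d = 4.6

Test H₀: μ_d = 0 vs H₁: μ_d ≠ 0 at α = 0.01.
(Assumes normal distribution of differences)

df = n - 1 = 19
SE = s_d/√n = 4.6/√20 = 1.0286
t = d̄/SE = -4.4/1.0286 = -4.2777
Critical value: t_{0.005,19} = ±2.861
p-value ≈ 0.0004
Decision: reject H₀

Answer: t = -4.2777, reject H₀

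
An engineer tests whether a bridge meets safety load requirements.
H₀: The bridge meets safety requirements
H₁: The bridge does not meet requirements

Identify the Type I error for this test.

Answer: Unnecessarily closing a safe bridge for repairs

Derivation:
Type I error (α): Rejecting H₀ when H₀ is true
Type II error (β): Failing to reject H₀ when H₁ is true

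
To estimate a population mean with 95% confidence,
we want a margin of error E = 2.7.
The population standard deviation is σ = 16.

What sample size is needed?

z_0.025 = 1.960
n = (z×σ/E)² = (1.960×16/2.7)²
n = 134.9039
Round up: n = 135

Answer: n = 135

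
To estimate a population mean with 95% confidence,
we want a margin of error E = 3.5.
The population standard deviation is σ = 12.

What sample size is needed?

Answer: n = 46

Derivation:
z_0.025 = 1.960
n = (z×σ/E)² = (1.960×12/3.5)²
n = 45.1584
Round up: n = 46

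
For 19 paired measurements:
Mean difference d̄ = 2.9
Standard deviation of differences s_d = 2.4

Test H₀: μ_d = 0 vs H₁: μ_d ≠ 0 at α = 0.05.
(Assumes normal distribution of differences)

df = n - 1 = 18
SE = s_d/√n = 2.4/√19 = 0.5506
t = d̄/SE = 2.9/0.5506 = 5.2670
Critical value: t_{0.025,18} = ±2.101
p-value ≈ 0.0001
Decision: reject H₀

Answer: t = 5.2670, reject H₀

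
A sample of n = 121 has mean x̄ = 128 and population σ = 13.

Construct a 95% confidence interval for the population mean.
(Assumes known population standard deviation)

Confidence level: 95%, α = 0.05
z_0.025 = 1.960
SE = σ/√n = 13/√121 = 1.1818
Margin of error = 1.960 × 1.1818 = 2.3163
CI: x̄ ± margin = 128 ± 2.3163
CI: (125.6837, 130.3163)

Answer: (125.6837, 130.3163)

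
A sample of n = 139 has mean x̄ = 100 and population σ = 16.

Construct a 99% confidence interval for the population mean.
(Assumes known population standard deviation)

Answer: (96.5041, 103.4959)

Derivation:
Confidence level: 99%, α = 0.01
z_0.005 = 2.576
SE = σ/√n = 16/√139 = 1.3571
Margin of error = 2.576 × 1.3571 = 3.4959
CI: x̄ ± margin = 100 ± 3.4959
CI: (96.5041, 103.4959)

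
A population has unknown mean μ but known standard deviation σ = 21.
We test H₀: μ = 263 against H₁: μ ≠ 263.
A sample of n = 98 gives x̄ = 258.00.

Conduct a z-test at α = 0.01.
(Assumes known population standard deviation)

Answer: z = -2.3570, fail to reject H₀

Derivation:
Standard error: SE = σ/√n = 21/√98 = 2.1213
z-statistic: z = (x̄ - μ₀)/SE = (258.00 - 263)/2.1213 = -2.3570
Critical value: ±2.576
p-value = 0.0184
Decision: fail to reject H₀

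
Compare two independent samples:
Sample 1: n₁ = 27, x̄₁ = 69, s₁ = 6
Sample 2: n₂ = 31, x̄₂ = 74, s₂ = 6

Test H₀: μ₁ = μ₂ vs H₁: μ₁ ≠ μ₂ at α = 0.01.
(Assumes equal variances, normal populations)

Pooled variance: s²_p = [26×6² + 30×6²]/(56) = 36.0000
s_p = 6.0000
SE = s_p×√(1/n₁ + 1/n₂) = 6.0000×√(1/27 + 1/31) = 1.5794
t = (x̄₁ - x̄₂)/SE = (69 - 74)/1.5794 = -3.1658
df = 56, t-critical = ±2.667
Decision: reject H₀

Answer: t = -3.1658, reject H₀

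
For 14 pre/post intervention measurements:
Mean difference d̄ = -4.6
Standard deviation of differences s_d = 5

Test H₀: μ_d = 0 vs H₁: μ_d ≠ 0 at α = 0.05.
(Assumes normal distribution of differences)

Answer: t = -3.4423, reject H₀

Derivation:
df = n - 1 = 13
SE = s_d/√n = 5/√14 = 1.3363
t = d̄/SE = -4.6/1.3363 = -3.4423
Critical value: t_{0.025,13} = ±2.160
p-value ≈ 0.0044
Decision: reject H₀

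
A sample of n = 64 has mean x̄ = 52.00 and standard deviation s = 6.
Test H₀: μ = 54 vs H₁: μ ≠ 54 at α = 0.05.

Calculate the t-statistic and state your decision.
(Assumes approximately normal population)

Answer: t = -2.6667, reject H₀

Derivation:
df = n - 1 = 63
SE = s/√n = 6/√64 = 0.7500
t = (x̄ - μ₀)/SE = (52.00 - 54)/0.7500 = -2.6667
Critical value: t_{0.025,63} = ±1.998
p-value ≈ 0.0097
Decision: reject H₀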